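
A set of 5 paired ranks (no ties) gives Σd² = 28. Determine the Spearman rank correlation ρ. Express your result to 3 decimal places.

ρ = 1 − 6Σd² / [n(n²−1)] = 1 − 6×28 / (5×24)
  = 1 − 168/120 = 1 − 1.4000 ≈ -0.400

-0.400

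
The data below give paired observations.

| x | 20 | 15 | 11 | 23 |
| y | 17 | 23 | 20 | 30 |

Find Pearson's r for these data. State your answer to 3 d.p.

0.479

n = 4, Σx = 69, Σy = 90, Σx² = 1275, Σy² = 2118, Σxy = 1595
nΣxy − ΣxΣy = 6380 − 6210 = 170
nΣx² − (Σx)² = 5100 − 4761 = 339; nΣy² − (Σy)² = 8472 − 8100 = 372
r = 170 / √(339 × 372) = 170 / 355.1169 ≈ 0.479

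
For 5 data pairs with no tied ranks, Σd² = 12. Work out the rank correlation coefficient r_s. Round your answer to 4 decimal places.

0.4000

ρ = 1 − 6Σd² / [n(n²−1)] = 1 − 6×12 / (5×24)
  = 1 − 72/120 = 1 − 0.60000 ≈ 0.4000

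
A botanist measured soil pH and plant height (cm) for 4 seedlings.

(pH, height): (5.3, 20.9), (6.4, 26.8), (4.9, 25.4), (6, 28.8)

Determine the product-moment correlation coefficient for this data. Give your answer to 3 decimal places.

n = 4, Σx = 22.6, Σy = 101.9, Σx² = 129.06, Σy² = 2629.65, Σxy = 579.55
nΣxy − ΣxΣy = 2318.2 − 2302.94 = 15.26
nΣx² − (Σx)² = 516.24 − 510.76 = 5.48; nΣy² − (Σy)² = 10518.6 − 10383.61 = 134.99
r = 15.26 / √(5.48 × 134.99) = 15.26 / 27.1983 ≈ 0.561

0.561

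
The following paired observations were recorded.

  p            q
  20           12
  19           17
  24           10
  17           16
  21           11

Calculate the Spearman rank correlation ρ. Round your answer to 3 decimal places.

Rank p: 3, 2, 5, 1, 4
Rank q: 3, 5, 1, 4, 2
d = rank(p) − rank(q): 0, -3, 4, -3, 2; Σd² = 38
ρ = 1 − 6Σd² / [n(n²−1)] = 1 − 6×38 / (5×24) = 1 − 228/120 ≈ -0.900

-0.900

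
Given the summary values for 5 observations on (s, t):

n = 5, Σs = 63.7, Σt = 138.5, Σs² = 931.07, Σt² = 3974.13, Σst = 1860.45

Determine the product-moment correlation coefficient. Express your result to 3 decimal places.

0.748

r = (nΣst − ΣsΣt) / √[(nΣs² − (Σs)²)(nΣt² − (Σt)²)]
Numerator: 5×1860.45 − 63.7×138.5 = 479.8
Denominator: √[(4655.35 − 4057.69)(19870.65 − 19182.25)] = √[597.66 × 688.4] = 641.4274
r = 479.8 / 641.4274 ≈ 0.748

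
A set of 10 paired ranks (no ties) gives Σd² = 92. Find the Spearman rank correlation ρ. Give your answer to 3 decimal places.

0.442

ρ = 1 − 6Σd² / [n(n²−1)] = 1 − 6×92 / (10×99)
  = 1 − 552/990 = 1 − 0.5576 ≈ 0.442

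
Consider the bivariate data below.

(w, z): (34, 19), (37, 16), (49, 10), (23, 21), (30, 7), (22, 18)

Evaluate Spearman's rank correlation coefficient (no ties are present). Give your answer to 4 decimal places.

Rank w: 4, 5, 6, 2, 3, 1
Rank z: 5, 3, 2, 6, 1, 4
d = rank(w) − rank(z): -1, 2, 4, -4, 2, -3; Σd² = 50
ρ = 1 − 6Σd² / [n(n²−1)] = 1 − 6×50 / (6×35) = 1 − 300/210 ≈ -0.4286

-0.4286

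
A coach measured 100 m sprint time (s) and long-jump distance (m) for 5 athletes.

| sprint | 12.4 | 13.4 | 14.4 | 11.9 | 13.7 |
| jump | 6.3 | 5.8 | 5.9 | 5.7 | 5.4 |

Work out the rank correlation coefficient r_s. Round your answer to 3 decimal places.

0.000

Rank sprint: 2, 3, 5, 1, 4
Rank jump: 5, 3, 4, 2, 1
d = rank(sprint) − rank(jump): -3, 0, 1, -1, 3; Σd² = 20
ρ = 1 − 6Σd² / [n(n²−1)] = 1 − 6×20 / (5×24) = 1 − 120/120 ≈ 0.000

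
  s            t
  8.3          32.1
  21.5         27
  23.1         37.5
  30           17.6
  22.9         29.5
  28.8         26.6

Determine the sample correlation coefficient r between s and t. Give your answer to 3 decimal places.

-0.537

n = 6, Σs = 134.6, Σt = 170.3, Σs² = 3318.6, Σt² = 5053.23, Σst = 3682.81
nΣst − ΣsΣt = 22096.86 − 22922.38 = -825.52
nΣs² − (Σs)² = 19911.6 − 18117.16 = 1794.44; nΣt² − (Σt)² = 30319.38 − 29002.09 = 1317.29
r = -825.52 / √(1794.44 × 1317.29) = -825.52 / 1537.4648 ≈ -0.537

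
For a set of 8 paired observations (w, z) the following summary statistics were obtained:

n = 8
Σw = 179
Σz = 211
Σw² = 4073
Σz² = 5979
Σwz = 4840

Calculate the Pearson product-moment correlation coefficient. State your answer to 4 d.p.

r = (nΣwz − ΣwΣz) / √[(nΣw² − (Σw)²)(nΣz² − (Σz)²)]
Numerator: 8×4840 − 179×211 = 951
Denominator: √[(32584 − 32041)(47832 − 44521)] = √[543 × 3311] = 1340.8479
r = 951 / 1340.8479 ≈ 0.7093

0.7093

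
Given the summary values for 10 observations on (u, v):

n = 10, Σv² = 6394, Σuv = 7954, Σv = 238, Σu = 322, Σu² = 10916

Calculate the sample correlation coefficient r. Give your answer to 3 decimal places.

r = (nΣuv − ΣuΣv) / √[(nΣu² − (Σu)²)(nΣv² − (Σv)²)]
Numerator: 10×7954 − 322×238 = 2904
Denominator: √[(109160 − 103684)(63940 − 56644)] = √[5476 × 7296] = 6320.8303
r = 2904 / 6320.8303 ≈ 0.459

0.459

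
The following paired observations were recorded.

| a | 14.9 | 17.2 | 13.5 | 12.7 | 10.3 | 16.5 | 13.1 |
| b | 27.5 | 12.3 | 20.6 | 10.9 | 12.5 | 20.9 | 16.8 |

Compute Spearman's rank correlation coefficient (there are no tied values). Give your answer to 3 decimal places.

0.357

Rank a: 5, 7, 4, 2, 1, 6, 3
Rank b: 7, 2, 5, 1, 3, 6, 4
d = rank(a) − rank(b): -2, 5, -1, 1, -2, 0, -1; Σd² = 36
ρ = 1 − 6Σd² / [n(n²−1)] = 1 − 6×36 / (7×48) = 1 − 216/336 ≈ 0.357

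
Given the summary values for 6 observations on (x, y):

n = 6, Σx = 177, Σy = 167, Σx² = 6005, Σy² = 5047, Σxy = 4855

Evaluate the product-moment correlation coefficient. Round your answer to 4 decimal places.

r = (nΣxy − ΣxΣy) / √[(nΣx² − (Σx)²)(nΣy² − (Σy)²)]
Numerator: 6×4855 − 177×167 = -429
Denominator: √[(36030 − 31329)(30282 − 27889)] = √[4701 × 2393] = 3354.0264
r = -429 / 3354.0264 ≈ -0.1279

-0.1279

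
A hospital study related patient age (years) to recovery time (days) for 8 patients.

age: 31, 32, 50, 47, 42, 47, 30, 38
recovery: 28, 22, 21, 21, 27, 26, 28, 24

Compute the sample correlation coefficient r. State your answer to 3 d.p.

-0.526

n = 8, Σx = 317, Σy = 197, Σx² = 13011, Σy² = 4915, Σxy = 7717
nΣxy − ΣxΣy = 61736 − 62449 = -713
nΣx² − (Σx)² = 104088 − 100489 = 3599; nΣy² − (Σy)² = 39320 − 38809 = 511
r = -713 / √(3599 × 511) = -713 / 1356.1302 ≈ -0.526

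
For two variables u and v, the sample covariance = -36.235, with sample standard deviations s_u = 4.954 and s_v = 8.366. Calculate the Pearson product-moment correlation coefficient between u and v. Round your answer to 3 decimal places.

r = Cov(u,v) / (s_u · s_v) = -36.235 / (4.954 × 8.366)
  = -36.235 / 41.4452 ≈ -0.874

-0.874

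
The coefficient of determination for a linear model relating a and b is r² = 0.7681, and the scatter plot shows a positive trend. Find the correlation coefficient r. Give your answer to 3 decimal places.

|r| = √0.7681 = 0.876
The association is positive, so r = 0.876.

0.876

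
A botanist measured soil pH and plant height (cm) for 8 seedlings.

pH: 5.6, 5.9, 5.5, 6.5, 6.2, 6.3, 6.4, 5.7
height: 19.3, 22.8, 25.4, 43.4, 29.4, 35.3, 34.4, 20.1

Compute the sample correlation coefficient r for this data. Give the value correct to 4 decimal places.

0.8870

n = 8, Σx = 48.1, Σy = 230.1, Σx² = 290.25, Σy² = 7118.87, Σxy = 1403.8
nΣxy − ΣxΣy = 11230.4 − 11067.81 = 162.59
nΣx² − (Σx)² = 2322 − 2313.61 = 8.39; nΣy² − (Σy)² = 56950.96 − 52946.01 = 4004.95
r = 162.59 / √(8.39 × 4004.95) = 162.59 / 183.3072 ≈ 0.8870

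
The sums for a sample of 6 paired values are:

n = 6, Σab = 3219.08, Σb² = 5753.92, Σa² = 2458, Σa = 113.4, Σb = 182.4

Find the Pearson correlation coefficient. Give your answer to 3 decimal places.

r = (nΣab − ΣaΣb) / √[(nΣa² − (Σa)²)(nΣb² − (Σb)²)]
Numerator: 6×3219.08 − 113.4×182.4 = -1369.68
Denominator: √[(14748 − 12859.56)(34523.52 − 33269.76)] = √[1888.44 × 1253.76] = 1538.7172
r = -1369.68 / 1538.7172 ≈ -0.890

-0.890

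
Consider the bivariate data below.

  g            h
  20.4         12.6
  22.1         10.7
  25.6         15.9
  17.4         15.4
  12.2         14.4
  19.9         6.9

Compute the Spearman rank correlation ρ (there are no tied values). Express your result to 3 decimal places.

Rank g: 4, 5, 6, 2, 1, 3
Rank h: 3, 2, 6, 5, 4, 1
d = rank(g) − rank(h): 1, 3, 0, -3, -3, 2; Σd² = 32
ρ = 1 − 6Σd² / [n(n²−1)] = 1 − 6×32 / (6×35) = 1 − 192/210 ≈ 0.086

0.086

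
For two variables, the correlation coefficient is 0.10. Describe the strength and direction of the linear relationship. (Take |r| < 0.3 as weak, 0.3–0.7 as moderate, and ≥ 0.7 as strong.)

weak positive

r = 0.10 > 0 so the relationship is positive.
|r| = 0.10, which falls in the weak range.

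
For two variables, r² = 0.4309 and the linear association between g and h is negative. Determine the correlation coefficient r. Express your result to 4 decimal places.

-0.6564

|r| = √0.4309 = 0.6564
The association is negative, so r = −0.6564.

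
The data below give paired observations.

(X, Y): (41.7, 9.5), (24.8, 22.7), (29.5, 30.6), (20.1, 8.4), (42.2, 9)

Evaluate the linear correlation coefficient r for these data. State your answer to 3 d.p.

n = 5, ΣX = 158.3, ΣY = 80.2, ΣX² = 5409.03, ΣY² = 1693.46, ΣXY = 2410.45
nΣXY − ΣXΣY = 12052.25 − 12695.66 = -643.41
nΣX² − (ΣX)² = 27045.15 − 25058.89 = 1986.26; nΣY² − (ΣY)² = 8467.3 − 6432.04 = 2035.26
r = -643.41 / √(1986.26 × 2035.26) = -643.41 / 2010.6107 ≈ -0.320

-0.320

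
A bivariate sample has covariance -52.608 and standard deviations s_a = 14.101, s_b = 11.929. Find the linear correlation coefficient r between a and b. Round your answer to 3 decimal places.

-0.313

r = Cov(a,b) / (s_a · s_b) = -52.608 / (14.101 × 11.929)
  = -52.608 / 168.2108 ≈ -0.313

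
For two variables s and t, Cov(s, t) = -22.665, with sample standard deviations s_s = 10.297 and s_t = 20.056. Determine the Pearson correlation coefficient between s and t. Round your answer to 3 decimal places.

-0.110

r = Cov(s,t) / (s_s · s_t) = -22.665 / (10.297 × 20.056)
  = -22.665 / 206.5166 ≈ -0.110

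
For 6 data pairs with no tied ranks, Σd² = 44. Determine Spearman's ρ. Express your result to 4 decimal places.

ρ = 1 − 6Σd² / [n(n²−1)] = 1 − 6×44 / (6×35)
  = 1 − 264/210 = 1 − 1.25714 ≈ -0.2571

-0.2571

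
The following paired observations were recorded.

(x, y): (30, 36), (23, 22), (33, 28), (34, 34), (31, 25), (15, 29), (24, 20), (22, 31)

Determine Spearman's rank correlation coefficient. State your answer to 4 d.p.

Rank x: 5, 3, 7, 8, 6, 1, 4, 2
Rank y: 8, 2, 4, 7, 3, 5, 1, 6
d = rank(x) − rank(y): -3, 1, 3, 1, 3, -4, 3, -4; Σd² = 70
ρ = 1 − 6Σd² / [n(n²−1)] = 1 − 6×70 / (8×63) = 1 − 420/504 ≈ 0.1667

0.1667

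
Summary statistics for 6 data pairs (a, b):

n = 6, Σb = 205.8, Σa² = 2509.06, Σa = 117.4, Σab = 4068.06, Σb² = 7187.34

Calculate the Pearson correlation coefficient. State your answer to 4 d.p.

r = (nΣab − ΣaΣb) / √[(nΣa² − (Σa)²)(nΣb² − (Σb)²)]
Numerator: 6×4068.06 − 117.4×205.8 = 247.44
Denominator: √[(15054.36 − 13782.76)(43124.04 − 42353.64)] = √[1271.6 × 770.4] = 989.7680
r = 247.44 / 989.7680 ≈ 0.2500

0.2500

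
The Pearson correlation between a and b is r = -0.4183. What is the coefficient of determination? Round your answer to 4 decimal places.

0.1750

r² = (-0.4183)² = 0.1750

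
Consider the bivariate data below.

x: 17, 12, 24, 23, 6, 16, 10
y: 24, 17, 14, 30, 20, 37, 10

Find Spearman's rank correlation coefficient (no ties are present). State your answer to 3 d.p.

0.214

Rank x: 5, 3, 7, 6, 1, 4, 2
Rank y: 5, 3, 2, 6, 4, 7, 1
d = rank(x) − rank(y): 0, 0, 5, 0, -3, -3, 1; Σd² = 44
ρ = 1 − 6Σd² / [n(n²−1)] = 1 − 6×44 / (7×48) = 1 − 264/336 ≈ 0.214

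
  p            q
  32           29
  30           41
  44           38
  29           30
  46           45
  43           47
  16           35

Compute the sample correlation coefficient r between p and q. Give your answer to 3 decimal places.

n = 7, Σp = 240, Σq = 265, Σp² = 8922, Σq² = 10325, Σpq = 9351
nΣpq − ΣpΣq = 65457 − 63600 = 1857
nΣp² − (Σp)² = 62454 − 57600 = 4854; nΣq² − (Σq)² = 72275 − 70225 = 2050
r = 1857 / √(4854 × 2050) = 1857 / 3154.4730 ≈ 0.589

0.589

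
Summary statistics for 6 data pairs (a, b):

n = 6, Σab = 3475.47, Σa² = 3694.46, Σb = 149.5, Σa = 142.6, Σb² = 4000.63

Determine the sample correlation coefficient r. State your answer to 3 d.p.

r = (nΣab − ΣaΣb) / √[(nΣa² − (Σa)²)(nΣb² − (Σb)²)]
Numerator: 6×3475.47 − 142.6×149.5 = -465.88
Denominator: √[(22166.76 − 20334.76)(24003.78 − 22350.25)] = √[1832 × 1653.53] = 1740.4789
r = -465.88 / 1740.4789 ≈ -0.268

-0.268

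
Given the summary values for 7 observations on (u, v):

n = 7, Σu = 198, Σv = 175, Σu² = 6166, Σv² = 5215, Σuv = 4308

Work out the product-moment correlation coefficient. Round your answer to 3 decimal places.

r = (nΣuv − ΣuΣv) / √[(nΣu² − (Σu)²)(nΣv² − (Σv)²)]
Numerator: 7×4308 − 198×175 = -4494
Denominator: √[(43162 − 39204)(36505 − 30625)] = √[3958 × 5880] = 4824.2139
r = -4494 / 4824.2139 ≈ -0.932

-0.932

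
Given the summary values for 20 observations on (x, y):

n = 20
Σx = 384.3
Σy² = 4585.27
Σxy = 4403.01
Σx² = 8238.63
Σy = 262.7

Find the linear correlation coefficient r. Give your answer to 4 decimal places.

-0.6549

r = (nΣxy − ΣxΣy) / √[(nΣx² − (Σx)²)(nΣy² − (Σy)²)]
Numerator: 20×4403.01 − 384.3×262.7 = -12895.41
Denominator: √[(164772.6 − 147686.49)(91705.4 − 69011.29)] = √[17086.11 × 22694.11] = 19691.4718
r = -12895.41 / 19691.4718 ≈ -0.6549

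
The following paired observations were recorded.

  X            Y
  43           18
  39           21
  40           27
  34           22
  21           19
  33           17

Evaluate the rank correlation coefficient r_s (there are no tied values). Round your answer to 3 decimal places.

0.257

Rank X: 6, 4, 5, 3, 1, 2
Rank Y: 2, 4, 6, 5, 3, 1
d = rank(X) − rank(Y): 4, 0, -1, -2, -2, 1; Σd² = 26
ρ = 1 − 6Σd² / [n(n²−1)] = 1 − 6×26 / (6×35) = 1 − 156/210 ≈ 0.257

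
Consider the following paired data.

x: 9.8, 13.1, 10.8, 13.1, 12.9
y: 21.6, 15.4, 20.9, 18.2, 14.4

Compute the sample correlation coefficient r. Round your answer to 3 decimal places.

n = 5, Σx = 59.7, Σy = 90.5, Σx² = 722.31, Σy² = 1679.13, Σxy = 1063.32
nΣxy − ΣxΣy = 5316.6 − 5402.85 = -86.25
nΣx² − (Σx)² = 3611.55 − 3564.09 = 47.46; nΣy² − (Σy)² = 8395.65 − 8190.25 = 205.4
r = -86.25 / √(47.46 × 205.4) = -86.25 / 98.7334 ≈ -0.874

-0.874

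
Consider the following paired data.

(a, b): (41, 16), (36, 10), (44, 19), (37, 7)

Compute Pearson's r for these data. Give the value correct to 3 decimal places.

n = 4, Σa = 158, Σb = 52, Σa² = 6282, Σb² = 766, Σab = 2111
nΣab − ΣaΣb = 8444 − 8216 = 228
nΣa² − (Σa)² = 25128 − 24964 = 164; nΣb² − (Σb)² = 3064 − 2704 = 360
r = 228 / √(164 × 360) = 228 / 242.9815 ≈ 0.938

0.938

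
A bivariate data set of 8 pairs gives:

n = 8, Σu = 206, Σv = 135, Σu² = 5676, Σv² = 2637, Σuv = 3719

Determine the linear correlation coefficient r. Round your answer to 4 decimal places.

r = (nΣuv − ΣuΣv) / √[(nΣu² − (Σu)²)(nΣv² − (Σv)²)]
Numerator: 8×3719 − 206×135 = 1942
Denominator: √[(45408 − 42436)(21096 − 18225)] = √[2972 × 2871] = 2921.0635
r = 1942 / 2921.0635 ≈ 0.6648

0.6648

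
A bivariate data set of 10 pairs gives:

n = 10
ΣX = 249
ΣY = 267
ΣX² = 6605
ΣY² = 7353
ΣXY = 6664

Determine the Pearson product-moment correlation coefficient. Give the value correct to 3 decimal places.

r = (nΣXY − ΣXΣY) / √[(nΣX² − (ΣX)²)(nΣY² − (ΣY)²)]
Numerator: 10×6664 − 249×267 = 157
Denominator: √[(66050 − 62001)(73530 − 71289)] = √[4049 × 2241] = 3012.2764
r = 157 / 3012.2764 ≈ 0.052

0.052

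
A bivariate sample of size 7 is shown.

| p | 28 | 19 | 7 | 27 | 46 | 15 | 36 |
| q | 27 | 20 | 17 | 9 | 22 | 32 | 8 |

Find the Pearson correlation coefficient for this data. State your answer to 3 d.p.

n = 7, Σp = 178, Σq = 135, Σp² = 5560, Σq² = 3071, Σpq = 3278
nΣpq − ΣpΣq = 22946 − 24030 = -1084
nΣp² − (Σp)² = 38920 − 31684 = 7236; nΣq² − (Σq)² = 21497 − 18225 = 3272
r = -1084 / √(7236 × 3272) = -1084 / 4865.8187 ≈ -0.223

-0.223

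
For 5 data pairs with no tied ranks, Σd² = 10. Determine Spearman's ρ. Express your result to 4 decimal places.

0.5000

ρ = 1 − 6Σd² / [n(n²−1)] = 1 − 6×10 / (5×24)
  = 1 − 60/120 = 1 − 0.50000 ≈ 0.5000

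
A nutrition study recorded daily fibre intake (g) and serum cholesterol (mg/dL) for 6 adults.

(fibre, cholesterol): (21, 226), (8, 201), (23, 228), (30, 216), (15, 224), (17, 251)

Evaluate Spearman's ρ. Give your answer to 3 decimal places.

Rank fibre: 4, 1, 5, 6, 2, 3
Rank cholesterol: 4, 1, 5, 2, 3, 6
d = rank(fibre) − rank(cholesterol): 0, 0, 0, 4, -1, -3; Σd² = 26
ρ = 1 − 6Σd² / [n(n²−1)] = 1 − 6×26 / (6×35) = 1 − 156/210 ≈ 0.257

0.257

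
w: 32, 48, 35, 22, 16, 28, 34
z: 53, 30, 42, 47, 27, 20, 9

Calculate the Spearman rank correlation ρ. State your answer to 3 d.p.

Rank w: 4, 7, 6, 2, 1, 3, 5
Rank z: 7, 4, 5, 6, 3, 2, 1
d = rank(w) − rank(z): -3, 3, 1, -4, -2, 1, 4; Σd² = 56
ρ = 1 − 6Σd² / [n(n²−1)] = 1 − 6×56 / (7×48) = 1 − 336/336 ≈ 0.000

0.000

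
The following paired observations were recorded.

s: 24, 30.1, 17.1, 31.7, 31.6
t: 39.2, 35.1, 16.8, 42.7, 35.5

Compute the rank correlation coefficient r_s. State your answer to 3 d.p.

0.700

Rank s: 2, 3, 1, 5, 4
Rank t: 4, 2, 1, 5, 3
d = rank(s) − rank(t): -2, 1, 0, 0, 1; Σd² = 6
ρ = 1 − 6Σd² / [n(n²−1)] = 1 − 6×6 / (5×24) = 1 − 36/120 ≈ 0.700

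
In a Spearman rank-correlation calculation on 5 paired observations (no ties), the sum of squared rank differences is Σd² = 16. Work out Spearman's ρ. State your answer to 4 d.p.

ρ = 1 − 6Σd² / [n(n²−1)] = 1 − 6×16 / (5×24)
  = 1 − 96/120 = 1 − 0.80000 ≈ 0.2000

0.2000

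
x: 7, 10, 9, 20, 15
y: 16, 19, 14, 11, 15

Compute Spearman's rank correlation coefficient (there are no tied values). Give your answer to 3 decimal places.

-0.500

Rank x: 1, 3, 2, 5, 4
Rank y: 4, 5, 2, 1, 3
d = rank(x) − rank(y): -3, -2, 0, 4, 1; Σd² = 30
ρ = 1 − 6Σd² / [n(n²−1)] = 1 − 6×30 / (5×24) = 1 − 180/120 ≈ -0.500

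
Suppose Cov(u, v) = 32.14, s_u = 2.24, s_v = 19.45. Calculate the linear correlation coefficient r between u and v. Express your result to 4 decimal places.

0.7377

r = Cov(u,v) / (s_u · s_v) = 32.14 / (2.24 × 19.45)
  = 32.14 / 43.5680 ≈ 0.7377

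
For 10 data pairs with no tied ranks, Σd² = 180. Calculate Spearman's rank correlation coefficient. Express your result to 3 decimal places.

-0.091

ρ = 1 − 6Σd² / [n(n²−1)] = 1 − 6×180 / (10×99)
  = 1 − 1080/990 = 1 − 1.0909 ≈ -0.091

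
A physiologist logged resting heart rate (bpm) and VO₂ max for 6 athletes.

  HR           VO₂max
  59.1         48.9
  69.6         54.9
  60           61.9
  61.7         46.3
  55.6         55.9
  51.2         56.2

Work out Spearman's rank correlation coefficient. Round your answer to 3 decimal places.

-0.429

Rank HR: 3, 6, 4, 5, 2, 1
Rank VO₂max: 2, 3, 6, 1, 4, 5
d = rank(HR) − rank(VO₂max): 1, 3, -2, 4, -2, -4; Σd² = 50
ρ = 1 − 6Σd² / [n(n²−1)] = 1 − 6×50 / (6×35) = 1 − 300/210 ≈ -0.429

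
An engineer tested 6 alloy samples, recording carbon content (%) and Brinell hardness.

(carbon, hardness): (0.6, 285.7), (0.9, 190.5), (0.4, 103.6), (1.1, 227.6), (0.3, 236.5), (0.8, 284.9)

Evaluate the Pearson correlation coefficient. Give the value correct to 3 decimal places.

0.245

n = 6, Σx = 4.1, Σy = 1328.8, Σx² = 3.27, Σy² = 317549.72, Σxy = 933.54
nΣxy − ΣxΣy = 5601.24 − 5448.08 = 153.16
nΣx² − (Σx)² = 19.62 − 16.81 = 2.81; nΣy² − (Σy)² = 1905298.32 − 1765709.44 = 139588.88
r = 153.16 / √(2.81 × 139588.88) = 153.16 / 626.2945 ≈ 0.245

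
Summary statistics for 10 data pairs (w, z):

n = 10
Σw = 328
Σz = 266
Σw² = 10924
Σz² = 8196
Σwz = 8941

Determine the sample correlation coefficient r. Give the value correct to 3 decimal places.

0.502

r = (nΣwz − ΣwΣz) / √[(nΣw² − (Σw)²)(nΣz² − (Σz)²)]
Numerator: 10×8941 − 328×266 = 2162
Denominator: √[(109240 − 107584)(81960 − 70756)] = √[1656 × 11204] = 4307.4150
r = 2162 / 4307.4150 ≈ 0.502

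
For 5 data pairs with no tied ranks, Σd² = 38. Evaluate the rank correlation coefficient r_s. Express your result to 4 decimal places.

ρ = 1 − 6Σd² / [n(n²−1)] = 1 − 6×38 / (5×24)
  = 1 − 228/120 = 1 − 1.90000 ≈ -0.9000

-0.9000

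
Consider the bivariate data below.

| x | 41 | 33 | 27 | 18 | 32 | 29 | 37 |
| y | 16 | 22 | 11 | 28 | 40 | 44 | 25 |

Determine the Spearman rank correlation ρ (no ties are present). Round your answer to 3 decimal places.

Rank x: 7, 5, 2, 1, 4, 3, 6
Rank y: 2, 3, 1, 5, 6, 7, 4
d = rank(x) − rank(y): 5, 2, 1, -4, -2, -4, 2; Σd² = 70
ρ = 1 − 6Σd² / [n(n²−1)] = 1 − 6×70 / (7×48) = 1 − 420/336 ≈ -0.250

-0.250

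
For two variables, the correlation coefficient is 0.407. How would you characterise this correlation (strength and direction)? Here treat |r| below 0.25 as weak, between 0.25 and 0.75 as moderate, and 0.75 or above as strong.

r = 0.407 > 0 so the relationship is positive.
|r| = 0.407, which falls in the moderate range.

moderate positive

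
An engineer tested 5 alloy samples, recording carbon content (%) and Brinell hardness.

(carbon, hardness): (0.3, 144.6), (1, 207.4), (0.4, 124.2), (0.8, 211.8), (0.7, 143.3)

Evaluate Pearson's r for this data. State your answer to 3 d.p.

n = 5, Σx = 3.2, Σy = 831.3, Σx² = 2.38, Σy² = 144743.69, Σxy = 570.21
nΣxy − ΣxΣy = 2851.05 − 2660.16 = 190.89
nΣx² − (Σx)² = 11.9 − 10.24 = 1.66; nΣy² − (Σy)² = 723718.45 − 691059.69 = 32658.76
r = 190.89 / √(1.66 × 32658.76) = 190.89 / 232.8380 ≈ 0.820

0.820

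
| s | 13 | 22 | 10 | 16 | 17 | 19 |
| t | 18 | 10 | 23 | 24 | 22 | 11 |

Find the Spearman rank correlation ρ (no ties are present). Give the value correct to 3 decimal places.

Rank s: 2, 6, 1, 3, 4, 5
Rank t: 3, 1, 5, 6, 4, 2
d = rank(s) − rank(t): -1, 5, -4, -3, 0, 3; Σd² = 60
ρ = 1 − 6Σd² / [n(n²−1)] = 1 − 6×60 / (6×35) = 1 − 360/210 ≈ -0.714

-0.714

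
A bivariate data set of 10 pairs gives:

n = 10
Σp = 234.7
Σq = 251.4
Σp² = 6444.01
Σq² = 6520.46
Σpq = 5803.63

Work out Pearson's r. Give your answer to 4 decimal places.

r = (nΣpq − ΣpΣq) / √[(nΣp² − (Σp)²)(nΣq² − (Σq)²)]
Numerator: 10×5803.63 − 234.7×251.4 = -967.28
Denominator: √[(64440.1 − 55084.09)(65204.6 − 63201.96)] = √[9356.01 × 2002.64] = 4328.5933
r = -967.28 / 4328.5933 ≈ -0.2235

-0.2235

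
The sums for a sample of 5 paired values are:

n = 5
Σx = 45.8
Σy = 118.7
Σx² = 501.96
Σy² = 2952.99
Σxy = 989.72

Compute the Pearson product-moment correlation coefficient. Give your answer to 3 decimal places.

-0.925

r = (nΣxy − ΣxΣy) / √[(nΣx² − (Σx)²)(nΣy² − (Σy)²)]
Numerator: 5×989.72 − 45.8×118.7 = -487.86
Denominator: √[(2509.8 − 2097.64)(14764.95 − 14089.69)] = √[412.16 × 675.26] = 527.5558
r = -487.86 / 527.5558 ≈ -0.925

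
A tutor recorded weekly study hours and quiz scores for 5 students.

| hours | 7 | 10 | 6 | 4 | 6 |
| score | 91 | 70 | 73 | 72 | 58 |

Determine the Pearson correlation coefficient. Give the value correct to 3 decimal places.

n = 5, Σx = 33, Σy = 364, Σx² = 237, Σy² = 27058, Σxy = 2411
nΣxy − ΣxΣy = 12055 − 12012 = 43
nΣx² − (Σx)² = 1185 − 1089 = 96; nΣy² − (Σy)² = 135290 − 132496 = 2794
r = 43 / √(96 × 2794) = 43 / 517.9035 ≈ 0.083

0.083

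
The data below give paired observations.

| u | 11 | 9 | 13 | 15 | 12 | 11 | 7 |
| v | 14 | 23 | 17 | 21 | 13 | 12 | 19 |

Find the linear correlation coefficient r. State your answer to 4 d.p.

n = 7, Σu = 78, Σv = 119, Σu² = 910, Σv² = 2129, Σuv = 1318
nΣuv − ΣuΣv = 9226 − 9282 = -56
nΣu² − (Σu)² = 6370 − 6084 = 286; nΣv² − (Σv)² = 14903 − 14161 = 742
r = -56 / √(286 × 742) = -56 / 460.6647 ≈ -0.1216

-0.1216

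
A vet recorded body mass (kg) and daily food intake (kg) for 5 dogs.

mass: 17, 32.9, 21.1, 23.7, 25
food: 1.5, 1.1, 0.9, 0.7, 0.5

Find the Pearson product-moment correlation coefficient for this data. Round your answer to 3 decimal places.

-0.304

n = 5, Σx = 119.7, Σy = 4.7, Σx² = 3003.31, Σy² = 5.01, Σxy = 109.77
nΣxy − ΣxΣy = 548.85 − 562.59 = -13.74
nΣx² − (Σx)² = 15016.55 − 14328.09 = 688.46; nΣy² − (Σy)² = 25.05 − 22.09 = 2.96
r = -13.74 / √(688.46 × 2.96) = -13.74 / 45.1425 ≈ -0.304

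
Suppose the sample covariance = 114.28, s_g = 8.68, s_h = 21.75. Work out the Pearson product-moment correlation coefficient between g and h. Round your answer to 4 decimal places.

0.6053

r = Cov(g,h) / (s_g · s_h) = 114.28 / (8.68 × 21.75)
  = 114.28 / 188.7900 ≈ 0.6053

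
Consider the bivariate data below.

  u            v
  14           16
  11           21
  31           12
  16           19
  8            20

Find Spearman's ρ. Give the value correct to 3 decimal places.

-0.800

Rank u: 3, 2, 5, 4, 1
Rank v: 2, 5, 1, 3, 4
d = rank(u) − rank(v): 1, -3, 4, 1, -3; Σd² = 36
ρ = 1 − 6Σd² / [n(n²−1)] = 1 − 6×36 / (5×24) = 1 − 216/120 ≈ -0.800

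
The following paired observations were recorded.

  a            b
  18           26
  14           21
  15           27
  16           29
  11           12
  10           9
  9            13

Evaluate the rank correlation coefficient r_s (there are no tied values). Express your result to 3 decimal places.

Rank a: 7, 4, 5, 6, 3, 2, 1
Rank b: 5, 4, 6, 7, 2, 1, 3
d = rank(a) − rank(b): 2, 0, -1, -1, 1, 1, -2; Σd² = 12
ρ = 1 − 6Σd² / [n(n²−1)] = 1 − 6×12 / (7×48) = 1 − 72/336 ≈ 0.786

0.786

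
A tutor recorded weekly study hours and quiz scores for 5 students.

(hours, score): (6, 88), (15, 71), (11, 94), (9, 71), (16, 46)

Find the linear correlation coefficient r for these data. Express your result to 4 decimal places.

n = 5, Σx = 57, Σy = 370, Σx² = 719, Σy² = 28778, Σxy = 4002
nΣxy − ΣxΣy = 20010 − 21090 = -1080
nΣx² − (Σx)² = 3595 − 3249 = 346; nΣy² − (Σy)² = 143890 − 136900 = 6990
r = -1080 / √(346 × 6990) = -1080 / 1555.1656 ≈ -0.6945

-0.6945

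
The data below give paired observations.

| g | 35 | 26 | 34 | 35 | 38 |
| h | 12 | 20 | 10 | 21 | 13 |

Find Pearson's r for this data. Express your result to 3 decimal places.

-0.498

n = 5, Σg = 168, Σh = 76, Σg² = 5726, Σh² = 1254, Σgh = 2509
nΣgh − ΣgΣh = 12545 − 12768 = -223
nΣg² − (Σg)² = 28630 − 28224 = 406; nΣh² − (Σh)² = 6270 − 5776 = 494
r = -223 / √(406 × 494) = -223 / 447.8437 ≈ -0.498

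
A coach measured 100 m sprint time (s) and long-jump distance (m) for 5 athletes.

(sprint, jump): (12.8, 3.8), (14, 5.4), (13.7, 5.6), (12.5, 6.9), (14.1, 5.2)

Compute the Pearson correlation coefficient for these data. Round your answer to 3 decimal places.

n = 5, Σx = 67.1, Σy = 26.9, Σx² = 902.59, Σy² = 149.61, Σxy = 360.53
nΣxy − ΣxΣy = 1802.65 − 1804.99 = -2.34
nΣx² − (Σx)² = 4512.95 − 4502.41 = 10.54; nΣy² − (Σy)² = 748.05 − 723.61 = 24.44
r = -2.34 / √(10.54 × 24.44) = -2.34 / 16.0498 ≈ -0.146

-0.146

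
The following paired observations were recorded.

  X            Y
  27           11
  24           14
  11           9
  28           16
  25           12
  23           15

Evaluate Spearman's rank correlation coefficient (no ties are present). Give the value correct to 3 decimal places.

Rank X: 5, 3, 1, 6, 4, 2
Rank Y: 2, 4, 1, 6, 3, 5
d = rank(X) − rank(Y): 3, -1, 0, 0, 1, -3; Σd² = 20
ρ = 1 − 6Σd² / [n(n²−1)] = 1 − 6×20 / (6×35) = 1 − 120/210 ≈ 0.429

0.429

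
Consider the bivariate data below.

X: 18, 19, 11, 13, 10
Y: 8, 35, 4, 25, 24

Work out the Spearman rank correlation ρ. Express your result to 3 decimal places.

Rank X: 4, 5, 2, 3, 1
Rank Y: 2, 5, 1, 4, 3
d = rank(X) − rank(Y): 2, 0, 1, -1, -2; Σd² = 10
ρ = 1 − 6Σd² / [n(n²−1)] = 1 − 6×10 / (5×24) = 1 − 60/120 ≈ 0.500

0.500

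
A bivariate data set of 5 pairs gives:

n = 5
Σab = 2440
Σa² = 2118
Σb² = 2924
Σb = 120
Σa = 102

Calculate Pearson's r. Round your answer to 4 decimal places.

r = (nΣab − ΣaΣb) / √[(nΣa² − (Σa)²)(nΣb² − (Σb)²)]
Numerator: 5×2440 − 102×120 = -40
Denominator: √[(10590 − 10404)(14620 − 14400)] = √[186 × 220] = 202.2869
r = -40 / 202.2869 ≈ -0.1977

-0.1977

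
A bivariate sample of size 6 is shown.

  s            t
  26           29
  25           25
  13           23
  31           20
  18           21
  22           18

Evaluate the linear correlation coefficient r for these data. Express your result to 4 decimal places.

0.0961

n = 6, Σs = 135, Σt = 136, Σs² = 3239, Σt² = 3160, Σst = 3072
nΣst − ΣsΣt = 18432 − 18360 = 72
nΣs² − (Σs)² = 19434 − 18225 = 1209; nΣt² − (Σt)² = 18960 − 18496 = 464
r = 72 / √(1209 × 464) = 72 / 748.9833 ≈ 0.0961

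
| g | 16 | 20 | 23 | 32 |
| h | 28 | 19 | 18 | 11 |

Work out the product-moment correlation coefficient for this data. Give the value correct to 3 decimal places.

n = 4, Σg = 91, Σh = 76, Σg² = 2209, Σh² = 1590, Σgh = 1594
nΣgh − ΣgΣh = 6376 − 6916 = -540
nΣg² − (Σg)² = 8836 − 8281 = 555; nΣh² − (Σh)² = 6360 − 5776 = 584
r = -540 / √(555 × 584) = -540 / 569.3154 ≈ -0.949

-0.949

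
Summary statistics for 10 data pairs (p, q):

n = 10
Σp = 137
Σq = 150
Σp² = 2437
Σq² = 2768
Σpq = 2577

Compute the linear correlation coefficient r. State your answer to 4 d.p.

0.9691

r = (nΣpq − ΣpΣq) / √[(nΣp² − (Σp)²)(nΣq² − (Σq)²)]
Numerator: 10×2577 − 137×150 = 5220
Denominator: √[(24370 − 18769)(27680 − 22500)] = √[5601 × 5180] = 5386.3884
r = 5220 / 5386.3884 ≈ 0.9691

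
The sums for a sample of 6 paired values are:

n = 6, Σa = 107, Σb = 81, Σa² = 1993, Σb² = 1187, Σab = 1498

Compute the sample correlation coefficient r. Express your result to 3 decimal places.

r = (nΣab − ΣaΣb) / √[(nΣa² − (Σa)²)(nΣb² − (Σb)²)]
Numerator: 6×1498 − 107×81 = 321
Denominator: √[(11958 − 11449)(7122 − 6561)] = √[509 × 561] = 534.3679
r = 321 / 534.3679 ≈ 0.601

0.601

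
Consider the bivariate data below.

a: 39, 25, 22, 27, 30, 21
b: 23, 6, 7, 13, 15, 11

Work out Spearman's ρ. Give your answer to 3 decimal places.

0.771

Rank a: 6, 3, 2, 4, 5, 1
Rank b: 6, 1, 2, 4, 5, 3
d = rank(a) − rank(b): 0, 2, 0, 0, 0, -2; Σd² = 8
ρ = 1 − 6Σd² / [n(n²−1)] = 1 − 6×8 / (6×35) = 1 − 48/210 ≈ 0.771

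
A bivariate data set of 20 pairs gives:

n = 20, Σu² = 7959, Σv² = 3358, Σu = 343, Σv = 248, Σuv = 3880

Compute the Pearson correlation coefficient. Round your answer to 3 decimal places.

-0.487

r = (nΣuv − ΣuΣv) / √[(nΣu² − (Σu)²)(nΣv² − (Σv)²)]
Numerator: 20×3880 − 343×248 = -7464
Denominator: √[(159180 − 117649)(67160 − 61504)] = √[41531 × 5656] = 15326.4261
r = -7464 / 15326.4261 ≈ -0.487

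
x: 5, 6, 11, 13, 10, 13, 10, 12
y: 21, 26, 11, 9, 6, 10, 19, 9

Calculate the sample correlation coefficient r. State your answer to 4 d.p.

-0.8139

n = 8, Σx = 80, Σy = 111, Σx² = 864, Σy² = 1897, Σxy = 987
nΣxy − ΣxΣy = 7896 − 8880 = -984
nΣx² − (Σx)² = 6912 − 6400 = 512; nΣy² − (Σy)² = 15176 − 12321 = 2855
r = -984 / √(512 × 2855) = -984 / 1209.0327 ≈ -0.8139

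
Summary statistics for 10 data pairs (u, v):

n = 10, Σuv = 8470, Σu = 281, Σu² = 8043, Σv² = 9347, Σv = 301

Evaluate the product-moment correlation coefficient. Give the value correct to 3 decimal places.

0.058

r = (nΣuv − ΣuΣv) / √[(nΣu² − (Σu)²)(nΣv² − (Σv)²)]
Numerator: 10×8470 − 281×301 = 119
Denominator: √[(80430 − 78961)(93470 − 90601)] = √[1469 × 2869] = 2052.9396
r = 119 / 2052.9396 ≈ 0.058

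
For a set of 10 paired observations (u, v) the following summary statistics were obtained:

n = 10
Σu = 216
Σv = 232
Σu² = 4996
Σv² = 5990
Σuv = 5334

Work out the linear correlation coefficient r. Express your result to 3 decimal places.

r = (nΣuv − ΣuΣv) / √[(nΣu² − (Σu)²)(nΣv² − (Σv)²)]
Numerator: 10×5334 − 216×232 = 3228
Denominator: √[(49960 − 46656)(59900 − 53824)] = √[3304 × 6076] = 4480.5250
r = 3228 / 4480.5250 ≈ 0.720

0.720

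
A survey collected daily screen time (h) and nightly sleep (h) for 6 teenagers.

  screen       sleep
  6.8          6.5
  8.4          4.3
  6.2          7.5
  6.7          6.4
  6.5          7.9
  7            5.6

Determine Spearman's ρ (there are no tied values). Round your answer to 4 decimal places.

Rank screen: 4, 6, 1, 3, 2, 5
Rank sleep: 4, 1, 5, 3, 6, 2
d = rank(screen) − rank(sleep): 0, 5, -4, 0, -4, 3; Σd² = 66
ρ = 1 − 6Σd² / [n(n²−1)] = 1 − 6×66 / (6×35) = 1 − 396/210 ≈ -0.8857

-0.8857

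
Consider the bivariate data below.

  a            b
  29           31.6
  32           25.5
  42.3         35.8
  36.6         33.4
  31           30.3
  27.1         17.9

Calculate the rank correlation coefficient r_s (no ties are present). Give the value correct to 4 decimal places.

Rank a: 2, 4, 6, 5, 3, 1
Rank b: 4, 2, 6, 5, 3, 1
d = rank(a) − rank(b): -2, 2, 0, 0, 0, 0; Σd² = 8
ρ = 1 − 6Σd² / [n(n²−1)] = 1 − 6×8 / (6×35) = 1 − 48/210 ≈ 0.7714

0.7714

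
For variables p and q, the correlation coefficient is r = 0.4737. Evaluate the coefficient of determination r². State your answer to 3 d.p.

0.224

r² = (0.4737)² = 0.224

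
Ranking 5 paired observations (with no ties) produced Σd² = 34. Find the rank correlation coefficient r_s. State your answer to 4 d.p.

ρ = 1 − 6Σd² / [n(n²−1)] = 1 − 6×34 / (5×24)
  = 1 − 204/120 = 1 − 1.70000 ≈ -0.7000

-0.7000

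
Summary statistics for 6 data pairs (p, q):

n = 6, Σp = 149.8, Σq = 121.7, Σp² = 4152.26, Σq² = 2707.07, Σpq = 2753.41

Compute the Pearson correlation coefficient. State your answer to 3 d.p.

-0.909

r = (nΣpq − ΣpΣq) / √[(nΣp² − (Σp)²)(nΣq² − (Σq)²)]
Numerator: 6×2753.41 − 149.8×121.7 = -1710.2
Denominator: √[(24913.56 − 22440.04)(16242.42 − 14810.89)] = √[2473.52 × 1431.53] = 1881.7327
r = -1710.2 / 1881.7327 ≈ -0.909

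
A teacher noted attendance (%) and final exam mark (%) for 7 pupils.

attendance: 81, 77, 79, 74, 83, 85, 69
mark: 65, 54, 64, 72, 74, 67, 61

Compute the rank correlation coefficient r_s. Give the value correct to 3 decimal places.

Rank attendance: 5, 3, 4, 2, 6, 7, 1
Rank mark: 4, 1, 3, 6, 7, 5, 2
d = rank(attendance) − rank(mark): 1, 2, 1, -4, -1, 2, -1; Σd² = 28
ρ = 1 − 6Σd² / [n(n²−1)] = 1 − 6×28 / (7×48) = 1 − 168/336 ≈ 0.500

0.500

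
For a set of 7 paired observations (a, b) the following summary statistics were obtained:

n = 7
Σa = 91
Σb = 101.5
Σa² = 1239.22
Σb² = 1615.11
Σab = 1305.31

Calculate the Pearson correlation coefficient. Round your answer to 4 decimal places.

-0.1581

r = (nΣab − ΣaΣb) / √[(nΣa² − (Σa)²)(nΣb² − (Σb)²)]
Numerator: 7×1305.31 − 91×101.5 = -99.33
Denominator: √[(8674.54 − 8281)(11305.77 − 10302.25)] = √[393.54 × 1003.52] = 628.4308
r = -99.33 / 628.4308 ≈ -0.1581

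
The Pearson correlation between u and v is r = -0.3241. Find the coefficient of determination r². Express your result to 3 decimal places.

r² = (-0.3241)² = 0.105

0.105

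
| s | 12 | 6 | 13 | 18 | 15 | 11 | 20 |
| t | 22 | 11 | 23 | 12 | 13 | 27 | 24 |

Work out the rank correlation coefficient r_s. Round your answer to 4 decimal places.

Rank s: 3, 1, 4, 6, 5, 2, 7
Rank t: 4, 1, 5, 2, 3, 7, 6
d = rank(s) − rank(t): -1, 0, -1, 4, 2, -5, 1; Σd² = 48
ρ = 1 − 6Σd² / [n(n²−1)] = 1 − 6×48 / (7×48) = 1 − 288/336 ≈ 0.1429

0.1429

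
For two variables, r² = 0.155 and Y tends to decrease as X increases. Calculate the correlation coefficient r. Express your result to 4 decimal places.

|r| = √0.155 = 0.3937
The association is negative, so r = −0.3937.

-0.3937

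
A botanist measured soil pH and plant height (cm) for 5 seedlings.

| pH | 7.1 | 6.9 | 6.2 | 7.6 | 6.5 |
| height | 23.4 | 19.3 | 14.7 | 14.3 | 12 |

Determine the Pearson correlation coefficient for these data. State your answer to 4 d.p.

n = 5, Σx = 34.3, Σy = 83.7, Σx² = 236.47, Σy² = 1484.63, Σxy = 577.13
nΣxy − ΣxΣy = 2885.65 − 2870.91 = 14.74
nΣx² − (Σx)² = 1182.35 − 1176.49 = 5.86; nΣy² − (Σy)² = 7423.15 − 7005.69 = 417.46
r = 14.74 / √(5.86 × 417.46) = 14.74 / 49.4602 ≈ 0.2980

0.2980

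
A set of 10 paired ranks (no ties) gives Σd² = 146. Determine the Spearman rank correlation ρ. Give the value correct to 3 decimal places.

ρ = 1 − 6Σd² / [n(n²−1)] = 1 − 6×146 / (10×99)
  = 1 − 876/990 = 1 − 0.8848 ≈ 0.115

0.115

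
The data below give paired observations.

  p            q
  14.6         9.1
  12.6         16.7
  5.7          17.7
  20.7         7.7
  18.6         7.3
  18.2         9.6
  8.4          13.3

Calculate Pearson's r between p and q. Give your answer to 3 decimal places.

n = 7, Σp = 98.8, Σq = 81.4, Σp² = 1580.66, Σq² = 1056.62, Σpq = 1025.78
nΣpq − ΣpΣq = 7180.46 − 8042.32 = -861.86
nΣp² − (Σp)² = 11064.62 − 9761.44 = 1303.18; nΣq² − (Σq)² = 7396.34 − 6625.96 = 770.38
r = -861.86 / √(1303.18 × 770.38) = -861.86 / 1001.9700 ≈ -0.860

-0.860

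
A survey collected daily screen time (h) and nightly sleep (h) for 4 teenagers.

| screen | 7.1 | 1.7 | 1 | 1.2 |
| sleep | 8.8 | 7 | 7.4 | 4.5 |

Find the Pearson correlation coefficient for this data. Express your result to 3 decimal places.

n = 4, Σx = 11, Σy = 27.7, Σx² = 55.74, Σy² = 201.45, Σxy = 87.18
nΣxy − ΣxΣy = 348.72 − 304.7 = 44.02
nΣx² − (Σx)² = 222.96 − 121 = 101.96; nΣy² − (Σy)² = 805.8 − 767.29 = 38.51
r = 44.02 / √(101.96 × 38.51) = 44.02 / 62.6616 ≈ 0.703

0.703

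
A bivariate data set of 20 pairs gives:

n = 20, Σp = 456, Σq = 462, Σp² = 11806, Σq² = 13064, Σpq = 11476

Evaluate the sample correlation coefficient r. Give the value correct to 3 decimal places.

0.513

r = (nΣpq − ΣpΣq) / √[(nΣp² − (Σp)²)(nΣq² − (Σq)²)]
Numerator: 20×11476 − 456×462 = 18848
Denominator: √[(236120 − 207936)(261280 − 213444)] = √[28184 × 47836] = 36717.9769
r = 18848 / 36717.9769 ≈ 0.513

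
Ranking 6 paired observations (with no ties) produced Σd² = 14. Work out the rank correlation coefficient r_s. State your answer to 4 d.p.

ρ = 1 − 6Σd² / [n(n²−1)] = 1 − 6×14 / (6×35)
  = 1 − 84/210 = 1 − 0.40000 ≈ 0.6000

0.6000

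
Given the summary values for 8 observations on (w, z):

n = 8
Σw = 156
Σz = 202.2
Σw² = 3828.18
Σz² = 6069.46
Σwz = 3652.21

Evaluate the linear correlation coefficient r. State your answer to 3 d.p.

-0.335

r = (nΣwz − ΣwΣz) / √[(nΣw² − (Σw)²)(nΣz² − (Σz)²)]
Numerator: 8×3652.21 − 156×202.2 = -2325.52
Denominator: √[(30625.44 − 24336)(48555.68 − 40884.84)] = √[6289.44 × 7670.84] = 6945.8828
r = -2325.52 / 6945.8828 ≈ -0.335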